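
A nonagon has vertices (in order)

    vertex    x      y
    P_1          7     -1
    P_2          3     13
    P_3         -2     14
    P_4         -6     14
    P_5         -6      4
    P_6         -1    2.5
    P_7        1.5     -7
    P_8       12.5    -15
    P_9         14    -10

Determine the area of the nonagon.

Apply the shoelace (surveyor's) formula: 2A = Σ (x_i·y_{i+1} − x_{i+1}·y_i), indices taken mod 9.
Σ = (94) + (68) + (56) + (60) + (-11) + (3.25) + (65) + (85) + (56) = 476.25
Area = |Σ|/2 = 238.125.

238.125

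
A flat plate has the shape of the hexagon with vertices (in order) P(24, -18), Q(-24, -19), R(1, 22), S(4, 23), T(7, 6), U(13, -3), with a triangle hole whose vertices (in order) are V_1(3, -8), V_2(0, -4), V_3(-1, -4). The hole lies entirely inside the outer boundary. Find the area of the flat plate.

928

Outer boundary:
Apply the shoelace (surveyor's) formula: 2A = Σ (x_i·y_{i+1} − x_{i+1}·y_i), indices taken mod 6.
Σ = (-888) + (-509) + (-65) + (-137) + (-99) + (-162) = -1860
Area = |Σ|/2 = 930.
Hole:
V_1→V_2: (3)(-4) − (0)(-8) = -12
V_2→V_3: (0)(-4) − (-1)(-4) = -4
V_3→V_1: (-1)(-8) − (3)(-4) = 20
Σ = 4
Area = |Σ|/2 = 2.
Net area = 930 − 2 = 928.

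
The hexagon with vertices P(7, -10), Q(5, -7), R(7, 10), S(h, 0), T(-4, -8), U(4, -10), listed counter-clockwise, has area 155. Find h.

The doubled signed area Σ (x_i y_{i+1} − x_{i+1} y_i) is linear in h.
With h=0 it equals 202; the coefficient of h is -18 (from the two edges through S).
So -18·h + 202 = 2·155 = 310 ⇒ h = -6.

-6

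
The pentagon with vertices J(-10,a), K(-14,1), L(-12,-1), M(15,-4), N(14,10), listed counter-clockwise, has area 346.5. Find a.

11

The doubled signed area Σ (x_i y_{i+1} − x_{i+1} y_i) is linear in a.
With a=0 it equals 385; the coefficient of a is 28 (from the two edges through J).
So 28·a + 385 = 2·346.5 = 693 ⇒ a = 11.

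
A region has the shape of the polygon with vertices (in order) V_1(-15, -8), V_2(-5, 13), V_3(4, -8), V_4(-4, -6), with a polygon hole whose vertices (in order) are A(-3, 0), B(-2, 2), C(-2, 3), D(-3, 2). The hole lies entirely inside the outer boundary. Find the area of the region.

179

Outer boundary:
V_1→V_2: (-15)(13) − (-5)(-8) = -235
V_2→V_3: (-5)(-8) − (4)(13) = -12
V_3→V_4: (4)(-6) − (-4)(-8) = -56
V_4→V_1: (-4)(-8) − (-15)(-6) = -58
Σ = -361
Area = |Σ|/2 = 180.5.
Hole:
Apply the shoelace (surveyor's) formula: 2A = Σ (x_i·y_{i+1} − x_{i+1}·y_i), indices taken mod 4.
Σ = (-6) + (-2) + (5) + (6) = 3
Area = |Σ|/2 = 1.5.
Net area = 180.5 − 1.5 = 179.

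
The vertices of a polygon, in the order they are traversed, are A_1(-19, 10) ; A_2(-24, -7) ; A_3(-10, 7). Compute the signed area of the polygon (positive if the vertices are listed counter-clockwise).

84

Apply Gauss's area formula: 2A = Σ (x_i·y_{i+1} − x_{i+1}·y_i), indices taken mod 3.
Σ = (373) + (-238) + (33) = 168
Signed area = Σ/2 = 84 (positive ⇒ counter-clockwise traversal).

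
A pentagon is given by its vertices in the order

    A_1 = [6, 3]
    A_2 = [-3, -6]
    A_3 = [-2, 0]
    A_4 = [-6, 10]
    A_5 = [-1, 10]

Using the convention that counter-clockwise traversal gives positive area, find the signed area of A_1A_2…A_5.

-86

Σ = (-27) + (-12) + (-20) + (-50) + (-63) = -172
Signed area = Σ/2 = -86 (negative ⇒ clockwise traversal).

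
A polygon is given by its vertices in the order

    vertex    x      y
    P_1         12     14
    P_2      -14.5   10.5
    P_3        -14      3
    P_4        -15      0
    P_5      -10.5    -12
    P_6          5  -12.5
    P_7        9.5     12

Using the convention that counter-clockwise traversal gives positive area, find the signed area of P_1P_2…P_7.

508.25

Σ = (329) + (103.5) + (45) + (180) + (191.25) + (178.75) + (-11) = 1016.5
Signed area = Σ/2 = 508.25 (positive ⇒ counter-clockwise traversal).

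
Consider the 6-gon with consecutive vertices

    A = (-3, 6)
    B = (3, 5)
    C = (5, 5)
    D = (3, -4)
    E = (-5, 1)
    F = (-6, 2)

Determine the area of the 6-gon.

64.5

Σ = (-33) + (-10) + (-35) + (-17) + (-4) + (-30) = -129
Area = |Σ|/2 = 64.5.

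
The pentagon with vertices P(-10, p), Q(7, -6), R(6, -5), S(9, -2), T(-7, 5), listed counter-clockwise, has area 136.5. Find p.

The doubled signed area Σ (x_i y_{i+1} − x_{i+1} y_i) is linear in p.
With p=0 it equals 175; the coefficient of p is -14 (from the two edges through P).
So -14·p + 175 = 2·136.5 = 273 ⇒ p = -7.

-7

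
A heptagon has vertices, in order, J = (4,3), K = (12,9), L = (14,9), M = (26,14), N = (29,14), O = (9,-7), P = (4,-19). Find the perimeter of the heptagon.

92

|JK| = √((8)² + (6)²) = √100 = 10
|KL| = √((2)² + (0)²) = √4 = 2
|LM| = √((12)² + (5)²) = √169 = 13
|MN| = √((3)² + (0)²) = √9 = 3
|NO| = √((-20)² + (-21)²) = √841 = 29
|OP| = √((-5)² + (-12)²) = √169 = 13
|PJ| = √((0)² + (22)²) = √484 = 22
Perimeter = 10 + 2 + 13 + 3 + 29 + 13 + 22 = 92.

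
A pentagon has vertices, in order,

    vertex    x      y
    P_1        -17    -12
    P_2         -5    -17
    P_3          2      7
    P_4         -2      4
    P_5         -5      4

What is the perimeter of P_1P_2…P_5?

66

|P_1P_2| = √((12)² + (-5)²) = √169 = 13
|P_2P_3| = √((7)² + (24)²) = √625 = 25
|P_3P_4| = √((-4)² + (-3)²) = √25 = 5
|P_4P_5| = √((-3)² + (0)²) = √9 = 3
|P_5P_1| = √((-12)² + (-16)²) = √400 = 20
Perimeter = 13 + 25 + 5 + 3 + 20 = 66.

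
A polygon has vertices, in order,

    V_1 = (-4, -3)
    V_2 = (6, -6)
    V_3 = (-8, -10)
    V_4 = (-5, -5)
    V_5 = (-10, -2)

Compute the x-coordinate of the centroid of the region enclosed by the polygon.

Apply the shoelace (surveyor's) formula. First the cross-terms c_i = x_i·y_{i+1} − x_{i+1}·y_i:
  42, -108, -10, -40, 22  ⇒  2A = -94, A = -47.
Then Σ (x_i + x_{i+1})·c_i = 722, so x̄ = 722 / (6·(-47)) = -361/141.

-361/141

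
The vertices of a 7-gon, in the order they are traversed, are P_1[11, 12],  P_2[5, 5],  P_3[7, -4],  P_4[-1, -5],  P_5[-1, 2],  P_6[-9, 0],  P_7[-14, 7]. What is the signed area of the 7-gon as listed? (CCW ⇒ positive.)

-198

Σ = (-5) + (-55) + (-39) + (-7) + (18) + (-63) + (-245) = -396
Signed area = Σ/2 = -198 (negative ⇒ clockwise traversal).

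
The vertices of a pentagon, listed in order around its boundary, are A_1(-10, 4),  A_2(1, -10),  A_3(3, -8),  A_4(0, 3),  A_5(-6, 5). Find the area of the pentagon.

85.5

Apply the shoelace formula: 2A = Σ (x_i·y_{i+1} − x_{i+1}·y_i), indices taken mod 5.
A_1→A_2: (-10)(-10) − (1)(4) = 96
A_2→A_3: (1)(-8) − (3)(-10) = 22
A_3→A_4: (3)(3) − (0)(-8) = 9
A_4→A_5: (0)(5) − (-6)(3) = 18
A_5→A_1: (-6)(4) − (-10)(5) = 26
Σ = 171
Area = |Σ|/2 = 85.5.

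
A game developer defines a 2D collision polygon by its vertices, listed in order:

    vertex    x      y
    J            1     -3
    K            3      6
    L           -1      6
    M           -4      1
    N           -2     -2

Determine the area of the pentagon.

Σ = (15) + (24) + (23) + (10) + (8) = 80
Area = |Σ|/2 = 40.

40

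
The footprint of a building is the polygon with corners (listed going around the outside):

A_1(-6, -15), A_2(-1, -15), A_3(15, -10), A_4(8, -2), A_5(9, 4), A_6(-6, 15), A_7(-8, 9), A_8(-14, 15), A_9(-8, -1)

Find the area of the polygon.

Apply the shoelace (surveyor's) formula: 2A = Σ (x_i·y_{i+1} − x_{i+1}·y_i), indices taken mod 9.
Σ = (75) + (235) + (50) + (50) + (159) + (66) + (6) + (134) + (114) = 889
Area = |Σ|/2 = 444.5.

444.5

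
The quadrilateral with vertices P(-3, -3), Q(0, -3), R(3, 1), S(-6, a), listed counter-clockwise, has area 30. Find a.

3

The doubled signed area Σ (x_i y_{i+1} − x_{i+1} y_i) is linear in a.
With a=0 it equals 42; the coefficient of a is 6 (from the two edges through S).
So 6·a + 42 = 2·30 = 60 ⇒ a = 3.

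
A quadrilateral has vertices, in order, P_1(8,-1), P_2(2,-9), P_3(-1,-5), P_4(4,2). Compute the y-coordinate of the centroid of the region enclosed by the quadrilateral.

Apply the surveyor's formula. First the cross-terms c_i = x_i·y_{i+1} − x_{i+1}·y_i:
  -70, -19, 18, -20  ⇒  2A = -91, A = -45.5.
Then Σ (y_i + y_{i+1})·c_i = 892, so ȳ = 892 / (6·(-45.5)) = -892/273.

-892/273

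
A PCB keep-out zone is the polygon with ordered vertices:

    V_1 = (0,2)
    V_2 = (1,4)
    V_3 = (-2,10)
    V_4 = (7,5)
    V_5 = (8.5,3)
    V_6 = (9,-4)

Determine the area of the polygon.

Apply Gauss's area formula: 2A = Σ (x_i·y_{i+1} − x_{i+1}·y_i), indices taken mod 6.
Σ = (-2) + (18) + (-80) + (-21.5) + (-61) + (18) = -128.5
Area = |Σ|/2 = 64.25.

64.25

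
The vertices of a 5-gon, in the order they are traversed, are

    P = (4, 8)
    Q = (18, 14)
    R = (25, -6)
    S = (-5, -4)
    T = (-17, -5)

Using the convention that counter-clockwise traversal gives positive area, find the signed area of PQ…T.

Apply the surveyor's formula: 2A = Σ (x_i·y_{i+1} − x_{i+1}·y_i), indices taken mod 5.
P→Q: (4)(14) − (18)(8) = -88
Q→R: (18)(-6) − (25)(14) = -458
R→S: (25)(-4) − (-5)(-6) = -130
S→T: (-5)(-5) − (-17)(-4) = -43
T→P: (-17)(8) − (4)(-5) = -116
Σ = -835
Signed area = Σ/2 = -417.5 (negative ⇒ clockwise traversal).

-417.5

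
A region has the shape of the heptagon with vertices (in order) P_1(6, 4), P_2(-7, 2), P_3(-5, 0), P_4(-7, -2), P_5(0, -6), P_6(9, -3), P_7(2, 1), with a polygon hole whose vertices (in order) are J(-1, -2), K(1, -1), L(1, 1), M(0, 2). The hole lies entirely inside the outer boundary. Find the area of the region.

82

Outer boundary:
Σ = (40) + (10) + (10) + (42) + (54) + (15) + (2) = 173
Area = |Σ|/2 = 86.5.
Hole:
J→K: (-1)(-1) − (1)(-2) = 3
K→L: (1)(1) − (1)(-1) = 2
L→M: (1)(2) − (0)(1) = 2
M→J: (0)(-2) − (-1)(2) = 2
Σ = 9
Area = |Σ|/2 = 4.5.
Net area = 86.5 − 4.5 = 82.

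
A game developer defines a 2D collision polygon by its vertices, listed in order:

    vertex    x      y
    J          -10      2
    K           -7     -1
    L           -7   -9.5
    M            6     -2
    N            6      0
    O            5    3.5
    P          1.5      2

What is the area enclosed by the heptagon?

Apply the shoelace (surveyor's) formula: 2A = Σ (x_i·y_{i+1} − x_{i+1}·y_i), indices taken mod 7.
Cross-terms: 24, 59.5, 71, 12, 21, 4.75, 23  ⇒  Σ = 215.25
Area = |Σ|/2 = 107.625.

107.625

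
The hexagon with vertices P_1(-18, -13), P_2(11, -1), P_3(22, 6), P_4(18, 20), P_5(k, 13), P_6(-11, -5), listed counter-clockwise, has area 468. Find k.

3

Write out the shoelace sum; only the two edges meeting at P_5 involve k:
2·Area = [(18·13 − k·20) + (k·(-5) − (-11)·13)] + 634
       = -25·k + 1011 = 936
⇒ k = 3.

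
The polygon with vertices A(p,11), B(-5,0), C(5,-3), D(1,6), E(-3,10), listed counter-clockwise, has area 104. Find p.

-11

Write out the shoelace sum; only the two edges meeting at A involve p:
2·Area = [((-3)·11 − p·10) + (p·0 − (-5)·11)] + 76
       = -10·p + 98 = 208
⇒ p = -11.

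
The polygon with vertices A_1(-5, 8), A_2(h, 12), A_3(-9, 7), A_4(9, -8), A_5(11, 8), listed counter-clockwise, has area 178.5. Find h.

Write out the shoelace sum; only the two edges meeting at A_2 involve h:
2·Area = [((-5)·12 − h·8) + (h·7 − (-9)·12)] + 297
       = -1·h + 345 = 357
⇒ h = -12.

-12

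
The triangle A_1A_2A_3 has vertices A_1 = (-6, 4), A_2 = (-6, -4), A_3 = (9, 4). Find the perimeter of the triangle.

|A_1A_2| = √((0)² + (-8)²) = √64 = 8
|A_2A_3| = √((15)² + (8)²) = √289 = 17
|A_3A_1| = √((-15)² + (0)²) = √225 = 15
Perimeter = 8 + 17 + 15 = 40.

40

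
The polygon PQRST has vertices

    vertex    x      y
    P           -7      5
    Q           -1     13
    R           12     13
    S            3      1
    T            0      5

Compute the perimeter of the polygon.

50

|PQ| = √((6)² + (8)²) = √100 = 10
|QR| = √((13)² + (0)²) = √169 = 13
|RS| = √((-9)² + (-12)²) = √225 = 15
|ST| = √((-3)² + (4)²) = √25 = 5
|TP| = √((-7)² + (0)²) = √49 = 7
Perimeter = 10 + 13 + 15 + 5 + 7 = 50.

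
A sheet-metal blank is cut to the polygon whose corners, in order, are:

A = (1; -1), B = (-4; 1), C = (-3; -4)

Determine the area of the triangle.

11.5

A→B: (1)(1) − (-4)(-1) = -3
B→C: (-4)(-4) − (-3)(1) = 19
C→A: (-3)(-1) − (1)(-4) = 7
Σ = 23
Area = |Σ|/2 = 11.5.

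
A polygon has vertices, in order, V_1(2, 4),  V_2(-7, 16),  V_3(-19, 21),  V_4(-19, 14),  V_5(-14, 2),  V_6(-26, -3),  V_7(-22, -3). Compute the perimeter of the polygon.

90

|V_1V_2| = √((-9)² + (12)²) = √225 = 15
|V_2V_3| = √((-12)² + (5)²) = √169 = 13
|V_3V_4| = √((0)² + (-7)²) = √49 = 7
|V_4V_5| = √((5)² + (-12)²) = √169 = 13
|V_5V_6| = √((-12)² + (-5)²) = √169 = 13
|V_6V_7| = √((4)² + (0)²) = √16 = 4
|V_7V_1| = √((24)² + (7)²) = √625 = 25
Perimeter = 15 + 13 + 7 + 13 + 13 + 4 + 25 = 90.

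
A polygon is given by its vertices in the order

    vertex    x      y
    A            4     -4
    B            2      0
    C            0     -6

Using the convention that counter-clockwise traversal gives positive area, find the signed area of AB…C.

10

Apply the shoelace (surveyor's) formula: 2A = Σ (x_i·y_{i+1} − x_{i+1}·y_i), indices taken mod 3.
Σ = (8) + (-12) + (24) = 20
Signed area = Σ/2 = 10 (positive ⇒ counter-clockwise traversal).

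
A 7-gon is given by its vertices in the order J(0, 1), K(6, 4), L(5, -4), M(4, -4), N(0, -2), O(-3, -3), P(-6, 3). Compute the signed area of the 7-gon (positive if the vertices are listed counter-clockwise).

-50.5

Σ = (-6) + (-44) + (-4) + (-8) + (-6) + (-27) + (-6) = -101
Signed area = Σ/2 = -50.5 (negative ⇒ clockwise traversal).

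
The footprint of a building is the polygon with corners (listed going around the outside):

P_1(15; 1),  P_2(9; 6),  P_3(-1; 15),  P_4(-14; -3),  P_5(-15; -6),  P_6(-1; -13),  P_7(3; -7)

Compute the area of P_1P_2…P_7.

408.5

Σ = (81) + (141) + (213) + (39) + (189) + (46) + (108) = 817
Area = |Σ|/2 = 408.5.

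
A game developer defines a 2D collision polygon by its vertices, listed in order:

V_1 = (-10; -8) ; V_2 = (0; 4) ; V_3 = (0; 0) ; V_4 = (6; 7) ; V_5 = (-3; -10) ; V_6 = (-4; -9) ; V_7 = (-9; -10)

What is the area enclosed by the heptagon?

Σ = (-40) + (0) + (0) + (-39) + (-13) + (-41) + (-28) = -161
Area = |Σ|/2 = 80.5.

80.5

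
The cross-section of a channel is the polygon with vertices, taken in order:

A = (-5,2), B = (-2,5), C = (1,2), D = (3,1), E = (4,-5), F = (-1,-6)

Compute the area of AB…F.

A→B: (-5)(5) − (-2)(2) = -21
B→C: (-2)(2) − (1)(5) = -9
C→D: (1)(1) − (3)(2) = -5
D→E: (3)(-5) − (4)(1) = -19
E→F: (4)(-6) − (-1)(-5) = -29
F→A: (-1)(2) − (-5)(-6) = -32
Σ = -115
Area = |Σ|/2 = 57.5.

57.5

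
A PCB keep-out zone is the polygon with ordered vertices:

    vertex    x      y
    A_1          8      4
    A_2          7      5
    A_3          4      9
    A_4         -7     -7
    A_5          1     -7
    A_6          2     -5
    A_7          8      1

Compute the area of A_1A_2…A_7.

110.5

Apply the shoelace formula: 2A = Σ (x_i·y_{i+1} − x_{i+1}·y_i), indices taken mod 7.
Σ = (12) + (43) + (35) + (56) + (9) + (42) + (24) = 221
Area = |Σ|/2 = 110.5.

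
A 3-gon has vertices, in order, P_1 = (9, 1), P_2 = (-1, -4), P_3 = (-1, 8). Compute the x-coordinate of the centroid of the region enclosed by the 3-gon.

Apply the shoelace formula. First the cross-terms c_i = x_i·y_{i+1} − x_{i+1}·y_i:
  -35, -12, -73  ⇒  2A = -120, A = -60.
Then Σ (x_i + x_{i+1})·c_i = -840, so x̄ = -840 / (6·(-60)) = 7/3.

7/3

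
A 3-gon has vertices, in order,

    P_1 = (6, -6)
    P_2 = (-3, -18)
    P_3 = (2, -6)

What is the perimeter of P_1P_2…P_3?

32

|P_1P_2| = √((-9)² + (-12)²) = √225 = 15
|P_2P_3| = √((5)² + (12)²) = √169 = 13
|P_3P_1| = √((4)² + (0)²) = √16 = 4
Perimeter = 15 + 13 + 4 = 32.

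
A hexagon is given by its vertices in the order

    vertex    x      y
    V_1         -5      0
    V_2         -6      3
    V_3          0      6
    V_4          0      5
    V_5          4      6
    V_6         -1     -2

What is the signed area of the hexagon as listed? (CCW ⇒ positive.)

-41.5

Apply the shoelace formula: 2A = Σ (x_i·y_{i+1} − x_{i+1}·y_i), indices taken mod 6.
Σ = (-15) + (-36) + (0) + (-20) + (-2) + (-10) = -83
Signed area = Σ/2 = -41.5 (negative ⇒ clockwise traversal).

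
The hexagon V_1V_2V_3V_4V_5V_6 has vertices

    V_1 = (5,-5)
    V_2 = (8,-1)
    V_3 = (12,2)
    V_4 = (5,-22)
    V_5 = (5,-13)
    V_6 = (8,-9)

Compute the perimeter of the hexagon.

|V_1V_2| = √((3)² + (4)²) = √25 = 5
|V_2V_3| = √((4)² + (3)²) = √25 = 5
|V_3V_4| = √((-7)² + (-24)²) = √625 = 25
|V_4V_5| = √((0)² + (9)²) = √81 = 9
|V_5V_6| = √((3)² + (4)²) = √25 = 5
|V_6V_1| = √((-3)² + (4)²) = √25 = 5
Perimeter = 5 + 5 + 25 + 9 + 5 + 5 = 54.

54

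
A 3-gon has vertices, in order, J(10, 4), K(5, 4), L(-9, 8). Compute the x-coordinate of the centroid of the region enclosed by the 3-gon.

Apply Gauss's area formula. First the cross-terms c_i = x_i·y_{i+1} − x_{i+1}·y_i:
  20, 76, -116  ⇒  2A = -20, A = -10.
Then Σ (x_i + x_{i+1})·c_i = -120, so x̄ = -120 / (6·(-10)) = 2.

2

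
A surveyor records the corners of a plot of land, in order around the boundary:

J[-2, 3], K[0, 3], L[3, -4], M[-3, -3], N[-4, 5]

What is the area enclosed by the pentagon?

Apply the shoelace (surveyor's) formula: 2A = Σ (x_i·y_{i+1} − x_{i+1}·y_i), indices taken mod 5.
Cross-terms: -6, -9, -21, -27, -2  ⇒  Σ = -65
Area = |Σ|/2 = 32.5.

32.5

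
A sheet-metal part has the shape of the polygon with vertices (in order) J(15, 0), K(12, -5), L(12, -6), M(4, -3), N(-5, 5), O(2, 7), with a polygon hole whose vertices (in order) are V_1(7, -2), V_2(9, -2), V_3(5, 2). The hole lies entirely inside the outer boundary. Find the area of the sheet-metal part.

Outer boundary:
Apply Gauss's area formula: 2A = Σ (x_i·y_{i+1} − x_{i+1}·y_i), indices taken mod 6.
Σ = (-75) + (-12) + (-12) + (5) + (-45) + (-105) = -244
Area = |Σ|/2 = 122.
Hole:
Apply Gauss's area formula: 2A = Σ (x_i·y_{i+1} − x_{i+1}·y_i), indices taken mod 3.
Σ = (4) + (28) + (-24) = 8
Area = |Σ|/2 = 4.
Net area = 122 − 4 = 118.

118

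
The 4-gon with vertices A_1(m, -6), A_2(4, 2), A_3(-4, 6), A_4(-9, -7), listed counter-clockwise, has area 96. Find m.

0

The doubled signed area Σ (x_i y_{i+1} − x_{i+1} y_i) is linear in m.
With m=0 it equals 192; the coefficient of m is 9 (from the two edges through A_1).
So 9·m + 192 = 2·96 = 192 ⇒ m = 0.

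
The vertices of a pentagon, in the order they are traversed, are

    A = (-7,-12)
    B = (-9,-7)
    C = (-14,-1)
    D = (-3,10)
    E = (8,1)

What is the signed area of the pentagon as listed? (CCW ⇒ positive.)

-231.5

Apply the shoelace (surveyor's) formula: 2A = Σ (x_i·y_{i+1} − x_{i+1}·y_i), indices taken mod 5.
Cross-terms: -59, -89, -143, -83, -89  ⇒  Σ = -463
Signed area = Σ/2 = -231.5 (negative ⇒ clockwise traversal).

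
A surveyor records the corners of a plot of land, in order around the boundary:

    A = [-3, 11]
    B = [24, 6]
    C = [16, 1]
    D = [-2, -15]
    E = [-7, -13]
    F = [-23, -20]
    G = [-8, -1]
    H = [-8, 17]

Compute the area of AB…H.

Apply the surveyor's formula: 2A = Σ (x_i·y_{i+1} − x_{i+1}·y_i), indices taken mod 8.
Σ = (-282) + (-72) + (-238) + (-79) + (-159) + (-137) + (-144) + (-37) = -1148
Area = |Σ|/2 = 574.

574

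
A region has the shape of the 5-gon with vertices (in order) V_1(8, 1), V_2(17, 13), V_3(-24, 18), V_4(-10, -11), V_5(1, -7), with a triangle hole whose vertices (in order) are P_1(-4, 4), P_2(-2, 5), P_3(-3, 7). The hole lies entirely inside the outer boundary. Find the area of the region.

641

Outer boundary:
Apply the shoelace (surveyor's) formula: 2A = Σ (x_i·y_{i+1} − x_{i+1}·y_i), indices taken mod 5.
Σ = (87) + (618) + (444) + (81) + (57) = 1287
Area = |Σ|/2 = 643.5.
Hole:
Apply the shoelace (surveyor's) formula: 2A = Σ (x_i·y_{i+1} − x_{i+1}·y_i), indices taken mod 3.
Σ = (-12) + (1) + (16) = 5
Area = |Σ|/2 = 2.5.
Net area = 643.5 − 2.5 = 641.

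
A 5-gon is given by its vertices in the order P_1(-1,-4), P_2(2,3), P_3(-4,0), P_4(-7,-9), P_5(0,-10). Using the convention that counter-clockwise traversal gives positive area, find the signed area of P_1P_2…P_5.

56.5

Apply the shoelace formula: 2A = Σ (x_i·y_{i+1} − x_{i+1}·y_i), indices taken mod 5.
P_1→P_2: (-1)(3) − (2)(-4) = 5
P_2→P_3: (2)(0) − (-4)(3) = 12
P_3→P_4: (-4)(-9) − (-7)(0) = 36
P_4→P_5: (-7)(-10) − (0)(-9) = 70
P_5→P_1: (0)(-4) − (-1)(-10) = -10
Σ = 113
Signed area = Σ/2 = 56.5 (positive ⇒ counter-clockwise traversal).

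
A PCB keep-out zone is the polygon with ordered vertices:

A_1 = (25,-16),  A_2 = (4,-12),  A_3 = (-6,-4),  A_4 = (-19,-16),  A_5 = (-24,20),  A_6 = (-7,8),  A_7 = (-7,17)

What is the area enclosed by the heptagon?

Apply Gauss's area formula: 2A = Σ (x_i·y_{i+1} − x_{i+1}·y_i), indices taken mod 7.
Σ = (-236) + (-88) + (20) + (-764) + (-52) + (-63) + (-313) = -1496
Area = |Σ|/2 = 748.

748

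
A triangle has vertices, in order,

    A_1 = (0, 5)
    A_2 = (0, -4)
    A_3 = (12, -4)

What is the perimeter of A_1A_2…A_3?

|A_1A_2| = √((0)² + (-9)²) = √81 = 9
|A_2A_3| = √((12)² + (0)²) = √144 = 12
|A_3A_1| = √((-12)² + (9)²) = √225 = 15
Perimeter = 9 + 12 + 15 = 36.

36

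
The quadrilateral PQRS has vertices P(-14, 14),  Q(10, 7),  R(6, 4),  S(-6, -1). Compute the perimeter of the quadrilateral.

|PQ| = √((24)² + (-7)²) = √625 = 25
|QR| = √((-4)² + (-3)²) = √25 = 5
|RS| = √((-12)² + (-5)²) = √169 = 13
|SP| = √((-8)² + (15)²) = √289 = 17
Perimeter = 25 + 5 + 13 + 17 = 60.

60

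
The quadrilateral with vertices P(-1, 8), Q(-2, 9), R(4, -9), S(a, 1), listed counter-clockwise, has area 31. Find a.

4

The doubled signed area Σ (x_i y_{i+1} − x_{i+1} y_i) is linear in a.
With a=0 it equals -6; the coefficient of a is 17 (from the two edges through S).
So 17·a + -6 = 2·31 = 62 ⇒ a = 4.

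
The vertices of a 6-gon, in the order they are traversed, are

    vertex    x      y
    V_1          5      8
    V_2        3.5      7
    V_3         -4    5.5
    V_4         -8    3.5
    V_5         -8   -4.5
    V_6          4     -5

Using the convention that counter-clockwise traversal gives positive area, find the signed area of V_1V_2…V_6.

131.625

Σ = (7) + (47.25) + (30) + (64) + (58) + (57) = 263.25
Signed area = Σ/2 = 131.625 (positive ⇒ counter-clockwise traversal).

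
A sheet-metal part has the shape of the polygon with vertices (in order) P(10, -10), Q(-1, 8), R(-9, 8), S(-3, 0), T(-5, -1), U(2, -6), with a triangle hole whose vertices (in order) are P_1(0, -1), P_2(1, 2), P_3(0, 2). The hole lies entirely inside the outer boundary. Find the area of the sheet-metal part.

Outer boundary:
Cross-terms: 70, 64, 24, 3, 32, 40  ⇒  Σ = 233
Area = |Σ|/2 = 116.5.
Hole:
Σ = (1) + (2) + (0) = 3
Area = |Σ|/2 = 1.5.
Net area = 116.5 − 1.5 = 115.

115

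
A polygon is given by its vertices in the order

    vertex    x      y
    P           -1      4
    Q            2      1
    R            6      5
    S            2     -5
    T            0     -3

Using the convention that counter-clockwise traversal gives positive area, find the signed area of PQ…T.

Apply Gauss's area formula: 2A = Σ (x_i·y_{i+1} − x_{i+1}·y_i), indices taken mod 5.
Σ = (-9) + (4) + (-40) + (-6) + (-3) = -54
Signed area = Σ/2 = -27 (negative ⇒ clockwise traversal).

-27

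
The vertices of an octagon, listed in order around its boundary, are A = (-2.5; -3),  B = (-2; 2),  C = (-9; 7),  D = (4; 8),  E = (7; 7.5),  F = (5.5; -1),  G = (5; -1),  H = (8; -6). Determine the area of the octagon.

121.375

Apply the surveyor's formula: 2A = Σ (x_i·y_{i+1} − x_{i+1}·y_i), indices taken mod 8.
Cross-terms: -11, 4, -100, -26, -48.25, -0.5, -22, -39  ⇒  Σ = -242.75
Area = |Σ|/2 = 121.375.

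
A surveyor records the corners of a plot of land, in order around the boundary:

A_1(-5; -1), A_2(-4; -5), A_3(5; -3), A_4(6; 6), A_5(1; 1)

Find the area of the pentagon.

55

Apply the shoelace (surveyor's) formula: 2A = Σ (x_i·y_{i+1} − x_{i+1}·y_i), indices taken mod 5.
Σ = (21) + (37) + (48) + (0) + (4) = 110
Area = |Σ|/2 = 55.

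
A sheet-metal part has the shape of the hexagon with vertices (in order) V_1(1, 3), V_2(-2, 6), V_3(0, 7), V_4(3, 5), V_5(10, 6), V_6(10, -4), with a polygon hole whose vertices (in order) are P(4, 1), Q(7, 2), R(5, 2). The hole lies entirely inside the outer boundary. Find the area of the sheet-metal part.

Outer boundary:
Apply Gauss's area formula: 2A = Σ (x_i·y_{i+1} − x_{i+1}·y_i), indices taken mod 6.
Σ = (12) + (-14) + (-21) + (-32) + (-100) + (34) = -121
Area = |Σ|/2 = 60.5.
Hole:
Σ = (1) + (4) + (-3) = 2
Area = |Σ|/2 = 1.
Net area = 60.5 − 1 = 59.5.

59.5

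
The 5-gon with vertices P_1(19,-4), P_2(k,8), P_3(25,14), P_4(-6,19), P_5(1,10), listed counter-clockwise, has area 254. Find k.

15

Write out the shoelace sum; only the two edges meeting at P_2 involve k:
2·Area = [(19·8 − k·(-4)) + (k·14 − 25·8)] + 286
       = 18·k + 238 = 508
⇒ k = 15.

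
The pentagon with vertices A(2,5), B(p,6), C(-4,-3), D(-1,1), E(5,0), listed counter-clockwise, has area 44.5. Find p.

-5

The doubled signed area Σ (x_i y_{i+1} − x_{i+1} y_i) is linear in p.
With p=0 it equals 49; the coefficient of p is -8 (from the two edges through B).
So -8·p + 49 = 2·44.5 = 89 ⇒ p = -5.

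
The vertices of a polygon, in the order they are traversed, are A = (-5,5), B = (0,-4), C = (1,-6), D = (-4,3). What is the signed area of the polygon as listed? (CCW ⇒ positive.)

Cross-terms: 20, 4, -21, -5  ⇒  Σ = -2
Signed area = Σ/2 = -1 (negative ⇒ clockwise traversal).

-1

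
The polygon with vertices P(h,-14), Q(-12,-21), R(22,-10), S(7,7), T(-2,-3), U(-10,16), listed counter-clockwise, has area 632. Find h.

-15

Write out the shoelace sum; only the two edges meeting at P involve h:
2·Area = [((-10)·(-14) − h·16) + (h·(-21) − (-12)·(-14))] + 737
       = -37·h + 709 = 1264
⇒ h = -15.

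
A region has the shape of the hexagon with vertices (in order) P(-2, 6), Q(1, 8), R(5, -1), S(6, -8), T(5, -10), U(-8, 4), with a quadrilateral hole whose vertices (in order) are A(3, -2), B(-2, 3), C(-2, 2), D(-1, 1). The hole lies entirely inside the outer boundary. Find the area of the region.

Outer boundary:
Apply the surveyor's formula: 2A = Σ (x_i·y_{i+1} − x_{i+1}·y_i), indices taken mod 6.
P→Q: (-2)(8) − (1)(6) = -22
Q→R: (1)(-1) − (5)(8) = -41
R→S: (5)(-8) − (6)(-1) = -34
S→T: (6)(-10) − (5)(-8) = -20
T→U: (5)(4) − (-8)(-10) = -60
U→P: (-8)(6) − (-2)(4) = -40
Σ = -217
Area = |Σ|/2 = 108.5.
Hole:
A→B: (3)(3) − (-2)(-2) = 5
B→C: (-2)(2) − (-2)(3) = 2
C→D: (-2)(1) − (-1)(2) = 0
D→A: (-1)(-2) − (3)(1) = -1
Σ = 6
Area = |Σ|/2 = 3.
Net area = 108.5 − 3 = 105.5.

105.5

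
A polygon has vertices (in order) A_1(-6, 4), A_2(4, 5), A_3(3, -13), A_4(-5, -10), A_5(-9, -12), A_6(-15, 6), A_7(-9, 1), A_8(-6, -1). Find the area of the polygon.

Apply the shoelace (surveyor's) formula: 2A = Σ (x_i·y_{i+1} − x_{i+1}·y_i), indices taken mod 8.
Cross-terms: -46, -67, -95, -30, -234, 39, 15, -30  ⇒  Σ = -448
Area = |Σ|/2 = 224.

224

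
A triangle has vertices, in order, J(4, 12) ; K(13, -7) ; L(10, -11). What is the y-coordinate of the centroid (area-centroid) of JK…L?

-2

Apply Gauss's area formula. First the cross-terms c_i = x_i·y_{i+1} − x_{i+1}·y_i:
  -184, -73, 164  ⇒  2A = -93, A = -46.5.
Then Σ (y_i + y_{i+1})·c_i = 558, so ȳ = 558 / (6·(-46.5)) = -2.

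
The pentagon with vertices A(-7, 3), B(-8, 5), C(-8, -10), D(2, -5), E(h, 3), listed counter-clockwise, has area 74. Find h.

-6

The doubled signed area Σ (x_i y_{i+1} − x_{i+1} y_i) is linear in h.
With h=0 it equals 196; the coefficient of h is 8 (from the two edges through E).
So 8·h + 196 = 2·74 = 148 ⇒ h = -6.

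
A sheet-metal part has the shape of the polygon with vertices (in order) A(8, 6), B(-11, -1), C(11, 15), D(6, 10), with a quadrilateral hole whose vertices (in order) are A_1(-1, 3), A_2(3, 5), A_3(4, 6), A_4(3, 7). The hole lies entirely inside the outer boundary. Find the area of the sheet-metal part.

55

Outer boundary:
Apply Gauss's area formula: 2A = Σ (x_i·y_{i+1} − x_{i+1}·y_i), indices taken mod 4.
Cross-terms: 58, -154, 20, -44  ⇒  Σ = -120
Area = |Σ|/2 = 60.
Hole:
Σ = (-14) + (-2) + (10) + (16) = 10
Area = |Σ|/2 = 5.
Net area = 60 − 5 = 55.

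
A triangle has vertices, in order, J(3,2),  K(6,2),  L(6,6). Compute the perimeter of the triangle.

|JK| = √((3)² + (0)²) = √9 = 3
|KL| = √((0)² + (4)²) = √16 = 4
|LJ| = √((-3)² + (-4)²) = √25 = 5
Perimeter = 3 + 4 + 5 = 12.

12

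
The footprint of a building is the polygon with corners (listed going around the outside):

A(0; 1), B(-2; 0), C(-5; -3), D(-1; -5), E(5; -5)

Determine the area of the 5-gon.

32.5

Apply the shoelace formula: 2A = Σ (x_i·y_{i+1} − x_{i+1}·y_i), indices taken mod 5.
Σ = (2) + (6) + (22) + (30) + (5) = 65
Area = |Σ|/2 = 32.5.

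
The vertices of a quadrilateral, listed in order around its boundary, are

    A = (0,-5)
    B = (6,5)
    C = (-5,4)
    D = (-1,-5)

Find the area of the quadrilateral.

56.5

Apply Gauss's area formula: 2A = Σ (x_i·y_{i+1} − x_{i+1}·y_i), indices taken mod 4.
Cross-terms: 30, 49, 29, 5  ⇒  Σ = 113
Area = |Σ|/2 = 56.5.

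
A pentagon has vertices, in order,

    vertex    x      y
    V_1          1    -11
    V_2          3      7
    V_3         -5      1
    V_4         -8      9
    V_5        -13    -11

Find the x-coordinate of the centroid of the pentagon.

-1397/300

Apply the shoelace formula. First the cross-terms c_i = x_i·y_{i+1} − x_{i+1}·y_i:
  40, 38, -37, 205, 154  ⇒  2A = 400, A = 200.
Then Σ (x_i + x_{i+1})·c_i = -5588, so x̄ = -5588 / (6·200) = -1397/300.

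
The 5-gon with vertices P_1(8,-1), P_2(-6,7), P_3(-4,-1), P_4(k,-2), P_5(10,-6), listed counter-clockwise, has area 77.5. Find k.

Write out the shoelace sum; only the two edges meeting at P_4 involve k:
2·Area = [((-4)·(-2) − k·(-1)) + (k·(-6) − 10·(-2))] + 122
       = -5·k + 150 = 155
⇒ k = -1.

-1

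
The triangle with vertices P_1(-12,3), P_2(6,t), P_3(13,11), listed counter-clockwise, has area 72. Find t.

Write out the shoelace sum; only the two edges meeting at P_2 involve t:
2·Area = [((-12)·t − 6·3) + (6·11 − 13·t)] + 171
       = -25·t + 219 = 144
⇒ t = 3.

3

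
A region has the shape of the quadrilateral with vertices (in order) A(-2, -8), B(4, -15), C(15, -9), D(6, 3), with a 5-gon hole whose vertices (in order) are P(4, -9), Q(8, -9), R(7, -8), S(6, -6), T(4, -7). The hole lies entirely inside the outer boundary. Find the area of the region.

Outer boundary:
Apply the surveyor's formula: 2A = Σ (x_i·y_{i+1} − x_{i+1}·y_i), indices taken mod 4.
Cross-terms: 62, 189, 99, -42  ⇒  Σ = 308
Area = |Σ|/2 = 154.
Hole:
Cross-terms: 36, -1, 6, -18, -8  ⇒  Σ = 15
Area = |Σ|/2 = 7.5.
Net area = 154 − 7.5 = 146.5.

146.5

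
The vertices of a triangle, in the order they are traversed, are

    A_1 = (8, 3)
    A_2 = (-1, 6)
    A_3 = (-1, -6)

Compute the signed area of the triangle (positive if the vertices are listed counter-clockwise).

Apply the surveyor's formula: 2A = Σ (x_i·y_{i+1} − x_{i+1}·y_i), indices taken mod 3.
Σ = (51) + (12) + (45) = 108
Signed area = Σ/2 = 54 (positive ⇒ counter-clockwise traversal).

54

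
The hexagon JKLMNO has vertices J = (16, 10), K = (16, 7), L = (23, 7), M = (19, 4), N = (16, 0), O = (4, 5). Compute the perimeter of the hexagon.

46

|JK| = √((0)² + (-3)²) = √9 = 3
|KL| = √((7)² + (0)²) = √49 = 7
|LM| = √((-4)² + (-3)²) = √25 = 5
|MN| = √((-3)² + (-4)²) = √25 = 5
|NO| = √((-12)² + (5)²) = √169 = 13
|OJ| = √((12)² + (5)²) = √169 = 13
Perimeter = 3 + 7 + 5 + 5 + 13 + 13 = 46.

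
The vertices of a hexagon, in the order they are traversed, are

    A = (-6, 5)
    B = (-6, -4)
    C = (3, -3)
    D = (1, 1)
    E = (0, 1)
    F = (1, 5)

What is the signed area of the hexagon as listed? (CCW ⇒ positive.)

Apply the shoelace formula: 2A = Σ (x_i·y_{i+1} − x_{i+1}·y_i), indices taken mod 6.
Σ = (54) + (30) + (6) + (1) + (-1) + (35) = 125
Signed area = Σ/2 = 62.5 (positive ⇒ counter-clockwise traversal).

62.5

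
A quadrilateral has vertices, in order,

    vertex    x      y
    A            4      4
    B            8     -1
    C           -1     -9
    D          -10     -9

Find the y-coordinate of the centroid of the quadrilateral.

-350/97

Apply the shoelace (surveyor's) formula. First the cross-terms c_i = x_i·y_{i+1} − x_{i+1}·y_i:
  -36, -73, -81, -4  ⇒  2A = -194, A = -97.
Then Σ (y_i + y_{i+1})·c_i = 2100, so ȳ = 2100 / (6·(-97)) = -350/97.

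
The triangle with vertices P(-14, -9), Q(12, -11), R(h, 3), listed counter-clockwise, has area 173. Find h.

3

The doubled signed area Σ (x_i y_{i+1} − x_{i+1} y_i) is linear in h.
With h=0 it equals 340; the coefficient of h is 2 (from the two edges through R).
So 2·h + 340 = 2·173 = 346 ⇒ h = 3.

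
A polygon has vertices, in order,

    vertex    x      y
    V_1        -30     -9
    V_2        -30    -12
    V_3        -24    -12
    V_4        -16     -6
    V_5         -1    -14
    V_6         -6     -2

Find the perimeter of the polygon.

74

|V_1V_2| = √((0)² + (-3)²) = √9 = 3
|V_2V_3| = √((6)² + (0)²) = √36 = 6
|V_3V_4| = √((8)² + (6)²) = √100 = 10
|V_4V_5| = √((15)² + (-8)²) = √289 = 17
|V_5V_6| = √((-5)² + (12)²) = √169 = 13
|V_6V_1| = √((-24)² + (-7)²) = √625 = 25
Perimeter = 3 + 6 + 10 + 17 + 13 + 25 = 74.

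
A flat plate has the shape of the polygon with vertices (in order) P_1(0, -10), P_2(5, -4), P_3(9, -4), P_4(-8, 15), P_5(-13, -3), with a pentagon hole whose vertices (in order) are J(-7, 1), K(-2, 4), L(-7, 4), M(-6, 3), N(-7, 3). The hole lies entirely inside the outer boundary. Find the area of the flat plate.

Outer boundary:
Apply the shoelace formula: 2A = Σ (x_i·y_{i+1} − x_{i+1}·y_i), indices taken mod 5.
Σ = (50) + (16) + (103) + (219) + (130) = 518
Area = |Σ|/2 = 259.
Hole:
Apply the shoelace formula: 2A = Σ (x_i·y_{i+1} − x_{i+1}·y_i), indices taken mod 5.
Cross-terms: -26, 20, 3, 3, 14  ⇒  Σ = 14
Area = |Σ|/2 = 7.
Net area = 259 − 7 = 252.

252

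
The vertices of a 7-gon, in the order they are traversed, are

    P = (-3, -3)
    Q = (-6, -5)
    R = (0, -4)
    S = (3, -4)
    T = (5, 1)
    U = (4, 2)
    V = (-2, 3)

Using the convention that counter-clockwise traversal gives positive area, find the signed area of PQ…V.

Apply the shoelace (surveyor's) formula: 2A = Σ (x_i·y_{i+1} − x_{i+1}·y_i), indices taken mod 7.
P→Q: (-3)(-5) − (-6)(-3) = -3
Q→R: (-6)(-4) − (0)(-5) = 24
R→S: (0)(-4) − (3)(-4) = 12
S→T: (3)(1) − (5)(-4) = 23
T→U: (5)(2) − (4)(1) = 6
U→V: (4)(3) − (-2)(2) = 16
V→P: (-2)(-3) − (-3)(3) = 15
Σ = 93
Signed area = Σ/2 = 46.5 (positive ⇒ counter-clockwise traversal).

46.5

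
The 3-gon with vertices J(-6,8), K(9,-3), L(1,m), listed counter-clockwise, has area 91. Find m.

The doubled signed area Σ (x_i y_{i+1} − x_{i+1} y_i) is linear in m.
With m=0 it equals -43; the coefficient of m is 15 (from the two edges through L).
So 15·m + -43 = 2·91 = 182 ⇒ m = 15.

15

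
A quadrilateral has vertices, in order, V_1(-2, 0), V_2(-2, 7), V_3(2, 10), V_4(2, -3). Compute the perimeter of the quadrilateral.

30

|V_1V_2| = √((0)² + (7)²) = √49 = 7
|V_2V_3| = √((4)² + (3)²) = √25 = 5
|V_3V_4| = √((0)² + (-13)²) = √169 = 13
|V_4V_1| = √((-4)² + (3)²) = √25 = 5
Perimeter = 7 + 5 + 13 + 5 = 30.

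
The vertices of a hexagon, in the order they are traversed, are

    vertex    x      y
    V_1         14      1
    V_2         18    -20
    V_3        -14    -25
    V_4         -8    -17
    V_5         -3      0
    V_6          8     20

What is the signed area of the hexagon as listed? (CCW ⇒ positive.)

Σ = (-298) + (-730) + (38) + (-51) + (-60) + (-272) = -1373
Signed area = Σ/2 = -686.5 (negative ⇒ clockwise traversal).

-686.5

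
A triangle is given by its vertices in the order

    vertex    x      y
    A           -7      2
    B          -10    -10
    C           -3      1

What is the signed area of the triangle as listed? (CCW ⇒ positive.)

Apply Gauss's area formula: 2A = Σ (x_i·y_{i+1} − x_{i+1}·y_i), indices taken mod 3.
Cross-terms: 90, -40, 1  ⇒  Σ = 51
Signed area = Σ/2 = 25.5 (positive ⇒ counter-clockwise traversal).

25.5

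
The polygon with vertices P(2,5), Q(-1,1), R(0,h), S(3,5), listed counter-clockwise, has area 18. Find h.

-6

Write out the shoelace sum; only the two edges meeting at R involve h:
2·Area = [((-1)·h − 0·1) + (0·5 − 3·h)] + 12
       = -4·h + 12 = 36
⇒ h = -6.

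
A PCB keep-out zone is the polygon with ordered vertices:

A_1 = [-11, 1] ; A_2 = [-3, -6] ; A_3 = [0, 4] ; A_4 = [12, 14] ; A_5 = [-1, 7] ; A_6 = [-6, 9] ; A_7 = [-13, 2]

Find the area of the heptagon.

Apply Gauss's area formula: 2A = Σ (x_i·y_{i+1} − x_{i+1}·y_i), indices taken mod 7.
Σ = (69) + (-12) + (-48) + (98) + (33) + (105) + (9) = 254
Area = |Σ|/2 = 127.

127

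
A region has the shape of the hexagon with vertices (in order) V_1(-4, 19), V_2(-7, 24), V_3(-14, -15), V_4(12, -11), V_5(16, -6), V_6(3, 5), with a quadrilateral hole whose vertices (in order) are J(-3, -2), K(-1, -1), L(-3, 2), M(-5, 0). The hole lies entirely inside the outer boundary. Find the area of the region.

537.5

Outer boundary:
Apply the surveyor's formula: 2A = Σ (x_i·y_{i+1} − x_{i+1}·y_i), indices taken mod 6.
V_1→V_2: (-4)(24) − (-7)(19) = 37
V_2→V_3: (-7)(-15) − (-14)(24) = 441
V_3→V_4: (-14)(-11) − (12)(-15) = 334
V_4→V_5: (12)(-6) − (16)(-11) = 104
V_5→V_6: (16)(5) − (3)(-6) = 98
V_6→V_1: (3)(19) − (-4)(5) = 77
Σ = 1091
Area = |Σ|/2 = 545.5.
Hole:
Σ = (1) + (-5) + (10) + (10) = 16
Area = |Σ|/2 = 8.
Net area = 545.5 − 8 = 537.5.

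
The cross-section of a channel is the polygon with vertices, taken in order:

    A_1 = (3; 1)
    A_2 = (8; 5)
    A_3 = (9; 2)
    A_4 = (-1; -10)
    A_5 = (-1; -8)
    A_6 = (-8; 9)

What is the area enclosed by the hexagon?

110

Apply the surveyor's formula: 2A = Σ (x_i·y_{i+1} − x_{i+1}·y_i), indices taken mod 6.
Σ = (7) + (-29) + (-88) + (-2) + (-73) + (-35) = -220
Area = |Σ|/2 = 110.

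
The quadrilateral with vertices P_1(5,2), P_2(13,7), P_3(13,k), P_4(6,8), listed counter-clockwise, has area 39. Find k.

12

Write out the shoelace sum; only the two edges meeting at P_3 involve k:
2·Area = [(13·k − 13·7) + (13·8 − 6·k)] + -19
       = 7·k + -6 = 78
⇒ k = 12.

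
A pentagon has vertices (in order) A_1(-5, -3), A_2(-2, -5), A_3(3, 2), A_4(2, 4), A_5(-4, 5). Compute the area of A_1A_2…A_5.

A_1→A_2: (-5)(-5) − (-2)(-3) = 19
A_2→A_3: (-2)(2) − (3)(-5) = 11
A_3→A_4: (3)(4) − (2)(2) = 8
A_4→A_5: (2)(5) − (-4)(4) = 26
A_5→A_1: (-4)(-3) − (-5)(5) = 37
Σ = 101
Area = |Σ|/2 = 50.5.

50.5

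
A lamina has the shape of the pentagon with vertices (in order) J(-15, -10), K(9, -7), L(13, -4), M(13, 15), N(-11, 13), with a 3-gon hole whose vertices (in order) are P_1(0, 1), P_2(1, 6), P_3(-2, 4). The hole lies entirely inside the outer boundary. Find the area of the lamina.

Outer boundary:
Apply the shoelace (surveyor's) formula: 2A = Σ (x_i·y_{i+1} − x_{i+1}·y_i), indices taken mod 5.
Cross-terms: 195, 55, 247, 334, 305  ⇒  Σ = 1136
Area = |Σ|/2 = 568.
Hole:
P_1→P_2: (0)(6) − (1)(1) = -1
P_2→P_3: (1)(4) − (-2)(6) = 16
P_3→P_1: (-2)(1) − (0)(4) = -2
Σ = 13
Area = |Σ|/2 = 6.5.
Net area = 568 − 6.5 = 561.5.

561.5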